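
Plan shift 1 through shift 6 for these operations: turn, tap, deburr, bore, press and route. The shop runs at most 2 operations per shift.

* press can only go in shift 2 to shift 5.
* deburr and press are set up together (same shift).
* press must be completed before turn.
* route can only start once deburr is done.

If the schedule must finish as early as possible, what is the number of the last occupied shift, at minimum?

3

The precedence chain requires at least 2 distinct shifts.
With at most 2 per shift and 6 operations, at least 3 shifts are needed.
Propagating the time windows through the other constraints, turn can't land before shift 3, so the schedule must run through at least shift 3.
3 works (last occupied shift: shift 3): for example turn in shift 3, deburr in shift 2, bore in shift 1, press in shift 2, tap in shift 1, route in shift 3.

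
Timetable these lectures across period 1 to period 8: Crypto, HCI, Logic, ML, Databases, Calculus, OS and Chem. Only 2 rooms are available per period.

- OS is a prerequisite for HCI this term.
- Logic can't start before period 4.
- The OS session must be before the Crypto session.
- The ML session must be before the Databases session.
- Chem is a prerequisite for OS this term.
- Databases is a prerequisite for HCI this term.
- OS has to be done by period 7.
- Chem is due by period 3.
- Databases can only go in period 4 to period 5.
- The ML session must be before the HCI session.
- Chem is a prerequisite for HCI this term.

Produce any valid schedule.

OS=period 2, Crypto=period 3, Calculus=period 2, HCI=period 5, Logic=period 4, ML=period 1, Databases=period 4, Chem=period 1

Checking: ML(period 1) before HCI(period 5); OS(period 2) before Crypto(period 3); Databases(period 4) before HCI(period 5); Chem(period 1) before OS(period 2); OS(period 2) before HCI(period 5); Chem(period 1) before HCI(period 5); ML(period 1) before Databases(period 4); Logic=period 4 in [period 4,period 8]; Chem=period 1 in [period 1,period 3]; OS=period 2 in [period 1,period 7]; Databases=period 4 in [period 4,period 5]; max 2 per period (cap 2).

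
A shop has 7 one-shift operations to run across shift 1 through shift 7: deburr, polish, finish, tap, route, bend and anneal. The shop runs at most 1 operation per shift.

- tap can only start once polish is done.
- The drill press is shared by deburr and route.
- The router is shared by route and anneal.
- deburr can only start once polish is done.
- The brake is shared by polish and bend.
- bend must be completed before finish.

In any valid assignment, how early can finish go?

Precedence pushes finish to at least shift 2.
finish at shift 2 is achievable: polish=shift 3; deburr=shift 4; route=shift 6; anneal=shift 7; bend=shift 1; tap=shift 5; finish=shift 2.

shift 2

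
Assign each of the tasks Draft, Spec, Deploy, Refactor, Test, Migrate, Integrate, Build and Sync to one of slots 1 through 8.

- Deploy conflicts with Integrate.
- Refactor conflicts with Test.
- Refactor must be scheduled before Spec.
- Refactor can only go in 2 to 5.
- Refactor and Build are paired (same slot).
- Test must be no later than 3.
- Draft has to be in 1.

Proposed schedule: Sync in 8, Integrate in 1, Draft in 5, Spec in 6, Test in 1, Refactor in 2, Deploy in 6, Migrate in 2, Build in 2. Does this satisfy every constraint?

Test must be no later than 3 — holds.
Refactor conflicts with Test — holds.
Deploy conflicts with Integrate — holds.
Refactor must be scheduled before Spec — holds.
Draft has to be in 1 — violated.
Refactor can only go in 2 to 5 — holds.
Refactor and Build are paired (same slot) — holds.

No. Draft has to be in 1 is not satisfied.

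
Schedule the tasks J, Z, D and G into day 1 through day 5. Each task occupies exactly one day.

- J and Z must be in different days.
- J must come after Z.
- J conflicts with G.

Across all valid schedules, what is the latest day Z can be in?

day 4

Downstream work caps Z at day 4.
Z at day 4 is achievable: J=day 5, Z=day 4, G=day 1, D=day 1.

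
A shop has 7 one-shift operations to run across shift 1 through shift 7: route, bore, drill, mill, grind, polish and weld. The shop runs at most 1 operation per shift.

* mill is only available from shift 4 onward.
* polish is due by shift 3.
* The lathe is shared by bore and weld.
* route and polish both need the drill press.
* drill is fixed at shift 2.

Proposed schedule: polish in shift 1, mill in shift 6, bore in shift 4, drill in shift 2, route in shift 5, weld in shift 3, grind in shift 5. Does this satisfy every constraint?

No — it violates: The shop runs at most 1 operation per shift

The shop runs at most 1 operation per shift — violated.
mill is only available from shift 4 onward — holds.
route and polish both need the drill press — holds.
polish is due by shift 3 — holds.
The lathe is shared by bore and weld — holds.
drill is fixed at shift 2 — holds.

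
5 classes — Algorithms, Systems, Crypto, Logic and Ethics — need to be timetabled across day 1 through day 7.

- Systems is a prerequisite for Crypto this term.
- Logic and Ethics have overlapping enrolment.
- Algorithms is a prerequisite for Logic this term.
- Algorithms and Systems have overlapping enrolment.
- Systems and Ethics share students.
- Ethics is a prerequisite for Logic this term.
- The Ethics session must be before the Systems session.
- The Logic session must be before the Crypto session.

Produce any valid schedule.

Ethics in day 1; Logic in day 2; Algorithms in day 1; Crypto in day 3; Systems in day 2

Checking: Logic(day 2) before Crypto(day 3); Algorithms(day 1) before Logic(day 2); Systems(day 2) before Crypto(day 3); Ethics(day 1) before Logic(day 2); Ethics(day 1) before Systems(day 2); Systems(day 2) != Ethics(day 1); Logic(day 2) != Ethics(day 1); Algorithms(day 1) != Systems(day 2).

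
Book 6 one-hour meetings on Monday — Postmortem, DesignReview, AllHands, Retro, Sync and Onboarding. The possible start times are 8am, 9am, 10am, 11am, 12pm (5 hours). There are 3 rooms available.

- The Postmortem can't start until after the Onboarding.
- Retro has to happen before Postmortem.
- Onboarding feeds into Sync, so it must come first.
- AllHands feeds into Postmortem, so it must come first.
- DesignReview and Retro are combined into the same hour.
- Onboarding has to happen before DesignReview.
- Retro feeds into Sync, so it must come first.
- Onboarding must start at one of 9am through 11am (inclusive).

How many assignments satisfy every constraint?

22

Splitting on Postmortem: it can be 11am (6), 12pm (16). Listing each branch's schedules as (DesignReview, AllHands, Retro, Sync, Onboarding):
Postmortem=11am: (10am,8am,10am,11am,9am) (10am,8am,10am,12pm,9am) (10am,9am,10am,11am,9am) (10am,9am,10am,12pm,9am) (10am,10am,10am,11am,9am) (10am,10am,10am,12pm,9am) — 6.
Postmortem=12pm: (10am,8am,10am,11am,9am) (10am,8am,10am,12pm,9am) (10am,9am,10am,11am,9am) (10am,9am,10am,12pm,9am) (10am,10am,10am,11am,9am) (10am,10am,10am,12pm,9am) (10am,11am,10am,11am,9am) (10am,11am,10am,12pm,9am) (11am,8am,11am,12pm,9am) (11am,8am,11am,12pm,10am) (11am,9am,11am,12pm,9am) (11am,9am,11am,12pm,10am) (11am,10am,11am,12pm,9am) (11am,10am,11am,12pm,10am) (11am,11am,11am,12pm,9am) (11am,11am,11am,12pm,10am) — 16.
Summing: 6 + 16 = 22.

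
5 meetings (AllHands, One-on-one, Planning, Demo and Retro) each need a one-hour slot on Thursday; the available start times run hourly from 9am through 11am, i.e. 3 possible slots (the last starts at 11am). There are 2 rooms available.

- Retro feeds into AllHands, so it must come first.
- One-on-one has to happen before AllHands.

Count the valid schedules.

21

Splitting on AllHands: it can be 10am (3), 11am (18). Listing each branch's schedules as (One-on-one, Planning, Demo, Retro):
AllHands=10am: (9am,10am,11am,9am) (9am,11am,10am,9am) (9am,11am,11am,9am) — 3.
AllHands=11am: (9am,9am,10am,10am) (9am,9am,11am,10am) (9am,10am,9am,10am) (9am,10am,10am,9am) (9am,10am,11am,9am) (9am,10am,11am,10am) (9am,11am,9am,10am) (9am,11am,10am,9am) (9am,11am,10am,10am) (10am,9am,9am,10am) (10am,9am,10am,9am) (10am,9am,11am,9am) (10am,9am,11am,10am) (10am,10am,9am,9am) (10am,10am,11am,9am) (10am,11am,9am,9am) (10am,11am,9am,10am) (10am,11am,10am,9am) — 18.
Summing: 3 + 18 = 21.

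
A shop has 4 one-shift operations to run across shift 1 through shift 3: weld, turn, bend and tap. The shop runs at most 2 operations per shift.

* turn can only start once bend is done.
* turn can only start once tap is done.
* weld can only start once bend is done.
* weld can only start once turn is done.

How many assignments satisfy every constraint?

Enumerating: bend -> shift 1, turn -> shift 2, tap -> shift 1, weld -> shift 3.

1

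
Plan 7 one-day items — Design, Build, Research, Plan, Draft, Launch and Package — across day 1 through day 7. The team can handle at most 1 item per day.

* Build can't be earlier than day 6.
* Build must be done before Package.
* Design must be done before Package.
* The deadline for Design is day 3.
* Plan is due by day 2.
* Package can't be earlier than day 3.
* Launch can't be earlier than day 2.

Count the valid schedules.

22

Splitting on Design: it can be day 1 (6), day 2 (6), day 3 (10). Listing each branch's schedules as (Build, Research, Plan, Draft, Launch, Package) by day number:
Design=day 1: (6,3,2,4,5,7) (6,3,2,5,4,7) (6,4,2,3,5,7) (6,4,2,5,3,7) (6,5,2,3,4,7) (6,5,2,4,3,7) — 6.
Design=day 2: (6,3,1,4,5,7) (6,3,1,5,4,7) (6,4,1,3,5,7) (6,4,1,5,3,7) (6,5,1,3,4,7) (6,5,1,4,3,7) — 6.
Design=day 3: (6,1,2,4,5,7) (6,1,2,5,4,7) (6,2,1,4,5,7) (6,2,1,5,4,7) (6,4,1,2,5,7) (6,4,1,5,2,7) (6,4,2,1,5,7) (6,5,1,2,4,7) (6,5,1,4,2,7) (6,5,2,1,4,7) — 10.
Summing: 6 + 6 + 10 = 22.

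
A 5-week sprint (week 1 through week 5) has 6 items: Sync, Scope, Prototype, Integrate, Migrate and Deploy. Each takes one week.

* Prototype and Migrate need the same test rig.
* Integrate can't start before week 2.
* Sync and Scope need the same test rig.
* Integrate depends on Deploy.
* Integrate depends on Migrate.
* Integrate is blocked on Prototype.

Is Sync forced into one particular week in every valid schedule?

Sync can be week 1 (e.g. Sync in week 1, Deploy in week 1, Migrate in week 2, Integrate in week 3, Prototype in week 1, Scope in week 2) or week 2 (e.g. Integrate in week 3; Deploy in week 1; Prototype in week 1; Sync in week 2; Scope in week 1; Migrate in week 2).

No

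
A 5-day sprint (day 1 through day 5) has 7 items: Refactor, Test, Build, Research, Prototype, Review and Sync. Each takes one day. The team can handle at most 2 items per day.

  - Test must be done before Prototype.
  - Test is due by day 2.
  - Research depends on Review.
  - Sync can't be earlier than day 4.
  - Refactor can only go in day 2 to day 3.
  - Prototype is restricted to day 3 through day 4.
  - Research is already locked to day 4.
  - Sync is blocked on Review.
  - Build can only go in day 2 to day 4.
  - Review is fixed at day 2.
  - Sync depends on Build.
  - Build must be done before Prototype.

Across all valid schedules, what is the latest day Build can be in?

day 3

Build is available from day 2; Build's own window allows nothing later than day 4; downstream work caps Build at day 3.
Build at day 3 is achievable: Build in day 3, Research in day 4, Test in day 1, Refactor in day 2, Prototype in day 4, Review in day 2, Sync in day 5.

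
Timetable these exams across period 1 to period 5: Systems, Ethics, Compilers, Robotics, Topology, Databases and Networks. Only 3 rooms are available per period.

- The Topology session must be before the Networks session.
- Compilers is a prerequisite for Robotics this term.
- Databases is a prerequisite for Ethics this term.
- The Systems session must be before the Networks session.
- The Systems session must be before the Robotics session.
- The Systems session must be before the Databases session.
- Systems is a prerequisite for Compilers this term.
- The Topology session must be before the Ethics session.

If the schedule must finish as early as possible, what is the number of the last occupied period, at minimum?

period 3

The precedence chain requires at least 3 distinct periods.
With at most 3 per period and 7 exams, at least 3 periods are needed.
3 works (last occupied period: period 3): for example Robotics -> period 3; Networks -> period 2; Compilers -> period 2; Topology -> period 1; Ethics -> period 3; Databases -> period 2; Systems -> period 1.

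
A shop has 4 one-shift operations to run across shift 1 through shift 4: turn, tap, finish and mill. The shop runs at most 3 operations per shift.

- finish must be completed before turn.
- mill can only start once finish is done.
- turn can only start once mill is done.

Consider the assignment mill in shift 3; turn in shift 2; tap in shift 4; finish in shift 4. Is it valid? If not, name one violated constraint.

The shop runs at most 3 operations per shift — holds.
turn can only start once mill is done — violated.
mill can only start once finish is done — violated.
finish must be completed before turn — violated.

No — it violates: finish must be completed before turn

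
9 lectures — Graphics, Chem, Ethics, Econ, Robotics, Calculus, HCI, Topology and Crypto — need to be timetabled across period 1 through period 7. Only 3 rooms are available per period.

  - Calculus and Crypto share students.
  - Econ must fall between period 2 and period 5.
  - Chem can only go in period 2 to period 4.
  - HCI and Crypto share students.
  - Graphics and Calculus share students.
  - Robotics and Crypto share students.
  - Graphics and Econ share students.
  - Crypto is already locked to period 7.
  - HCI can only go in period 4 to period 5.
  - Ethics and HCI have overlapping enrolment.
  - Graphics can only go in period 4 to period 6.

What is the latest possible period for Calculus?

period 6

Calculus at period 6 is achievable: Econ=period 2; Calculus=period 6; Robotics=period 1; Topology=period 1; HCI=period 4; Chem=period 2; Graphics=period 4; Crypto=period 7; Ethics=period 1.
Nothing later works — the conflict and capacity constraints rule out every period after period 6.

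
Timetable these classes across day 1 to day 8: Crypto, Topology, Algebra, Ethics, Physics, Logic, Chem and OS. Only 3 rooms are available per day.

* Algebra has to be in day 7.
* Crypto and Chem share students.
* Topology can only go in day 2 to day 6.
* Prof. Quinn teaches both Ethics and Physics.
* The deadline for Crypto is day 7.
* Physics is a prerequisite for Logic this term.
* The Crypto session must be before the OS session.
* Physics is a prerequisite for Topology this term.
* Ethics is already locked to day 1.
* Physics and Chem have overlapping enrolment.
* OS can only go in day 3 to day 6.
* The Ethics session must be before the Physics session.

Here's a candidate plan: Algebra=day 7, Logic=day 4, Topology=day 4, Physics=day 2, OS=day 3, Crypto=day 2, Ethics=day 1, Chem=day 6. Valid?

Crypto and Chem share students — holds.
OS can only go in day 3 to day 6 — holds.
Algebra has to be in day 7 — holds.
Only 3 rooms are available per day — holds.
Prof. Quinn teaches both Ethics and Physics — holds.
Topology can only go in day 2 to day 6 — holds.
Ethics is already locked to day 1 — holds.
The Ethics session must be before the Physics session — holds.
The deadline for Crypto is day 7 — holds.
Physics is a prerequisite for Logic this term — holds.
Physics and Chem have overlapping enrolment — holds.
The Crypto session must be before the OS session — holds.
Physics is a prerequisite for Topology this term — holds.

Valid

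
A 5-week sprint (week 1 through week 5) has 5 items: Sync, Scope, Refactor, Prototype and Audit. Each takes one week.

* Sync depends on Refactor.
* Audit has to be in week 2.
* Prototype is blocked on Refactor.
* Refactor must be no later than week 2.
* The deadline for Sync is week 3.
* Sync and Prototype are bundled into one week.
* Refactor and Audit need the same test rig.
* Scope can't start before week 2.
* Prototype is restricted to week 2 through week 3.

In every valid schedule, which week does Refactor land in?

week 1

Refactor's window is week 1–week 2.
Audit is fixed at week 2, and Refactor can't share a week with Audit.
So Refactor must be week 1.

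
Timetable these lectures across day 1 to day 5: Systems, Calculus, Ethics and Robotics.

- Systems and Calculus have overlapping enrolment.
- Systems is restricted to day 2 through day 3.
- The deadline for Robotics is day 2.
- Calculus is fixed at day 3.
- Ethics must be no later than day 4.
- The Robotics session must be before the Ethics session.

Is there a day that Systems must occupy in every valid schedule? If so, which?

day 2

Systems's window is day 2–day 3.
Calculus is fixed at day 3, and Systems can't share a day with Calculus.
So Systems must be day 2.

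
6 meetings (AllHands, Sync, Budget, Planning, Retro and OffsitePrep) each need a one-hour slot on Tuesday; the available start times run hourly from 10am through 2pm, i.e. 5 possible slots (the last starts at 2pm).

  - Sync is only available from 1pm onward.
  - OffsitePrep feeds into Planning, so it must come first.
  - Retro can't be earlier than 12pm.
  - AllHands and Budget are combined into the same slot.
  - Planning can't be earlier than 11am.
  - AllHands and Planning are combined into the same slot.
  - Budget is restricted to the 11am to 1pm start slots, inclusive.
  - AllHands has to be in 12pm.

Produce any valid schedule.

AllHands=12pm; Planning=12pm; Retro=12pm; Sync=1pm; Budget=12pm; OffsitePrep=10am

Checking: OffsitePrep(10am) before Planning(12pm); AllHands = Budget = 12pm; AllHands = Planning = 12pm; Planning=12pm in [11am,2pm]; Retro=12pm in [12pm,2pm]; Sync=1pm in [1pm,2pm]; Budget=12pm in [11am,1pm]; AllHands=12pm in [12pm,12pm].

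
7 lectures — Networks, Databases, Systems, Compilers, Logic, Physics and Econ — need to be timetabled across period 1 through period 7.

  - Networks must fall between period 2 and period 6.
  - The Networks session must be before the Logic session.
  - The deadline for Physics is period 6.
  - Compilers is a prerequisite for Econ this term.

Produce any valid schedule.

Databases in period 1; Econ in period 2; Systems in period 1; Physics in period 1; Logic in period 3; Networks in period 2; Compilers in period 1

Checking: Compilers(period 1) before Econ(period 2); Networks(period 2) before Logic(period 3); Networks=period 2 in [period 2,period 6]; Physics=period 1 in [period 1,period 6].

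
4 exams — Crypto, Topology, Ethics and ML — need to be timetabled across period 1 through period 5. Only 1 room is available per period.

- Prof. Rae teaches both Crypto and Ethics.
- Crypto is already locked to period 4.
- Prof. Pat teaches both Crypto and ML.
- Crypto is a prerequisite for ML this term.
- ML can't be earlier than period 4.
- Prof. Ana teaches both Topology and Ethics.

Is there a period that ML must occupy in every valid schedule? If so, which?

ML's window is period 4–period 5.
Crypto is fixed at period 4, and ML can't share a period with Crypto.
So ML must be period 5.

period 5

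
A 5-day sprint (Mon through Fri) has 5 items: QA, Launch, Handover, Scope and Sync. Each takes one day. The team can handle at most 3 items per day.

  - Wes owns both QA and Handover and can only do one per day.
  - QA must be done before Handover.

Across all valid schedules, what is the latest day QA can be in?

Thu

Downstream work caps QA at Thu.
QA at Thu is achievable: QA=Thu, Launch=Mon, Sync=Mon, Handover=Fri, Scope=Mon.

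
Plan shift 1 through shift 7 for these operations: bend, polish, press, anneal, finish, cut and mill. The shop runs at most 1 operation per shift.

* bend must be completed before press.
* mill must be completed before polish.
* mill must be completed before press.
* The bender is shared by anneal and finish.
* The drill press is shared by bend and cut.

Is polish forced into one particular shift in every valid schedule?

No

polish can be shift 2 (e.g. bend in shift 3; anneal in shift 5; mill in shift 1; press in shift 4; cut in shift 7; finish in shift 6; polish in shift 2) or shift 3 (e.g. press=shift 4, cut=shift 7, polish=shift 3, finish=shift 6, anneal=shift 5, bend=shift 2, mill=shift 1).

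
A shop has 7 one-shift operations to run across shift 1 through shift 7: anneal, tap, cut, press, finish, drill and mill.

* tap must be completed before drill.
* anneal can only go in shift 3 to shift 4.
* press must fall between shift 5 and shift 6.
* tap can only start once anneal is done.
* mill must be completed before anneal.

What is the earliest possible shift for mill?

Downstream work caps mill at shift 3.
mill at shift 1 is achievable: anneal in shift 3, cut in shift 1, mill in shift 1, drill in shift 5, tap in shift 4, finish in shift 1, press in shift 5.

shift 1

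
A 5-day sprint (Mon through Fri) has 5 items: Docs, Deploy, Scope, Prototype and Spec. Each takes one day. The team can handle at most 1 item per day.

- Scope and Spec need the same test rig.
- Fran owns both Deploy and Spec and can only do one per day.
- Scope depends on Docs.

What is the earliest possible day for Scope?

Precedence pushes Scope to at least Tue.
Scope at Tue is achievable: Deploy in Wed, Spec in Fri, Scope in Tue, Docs in Mon, Prototype in Thu.

Tue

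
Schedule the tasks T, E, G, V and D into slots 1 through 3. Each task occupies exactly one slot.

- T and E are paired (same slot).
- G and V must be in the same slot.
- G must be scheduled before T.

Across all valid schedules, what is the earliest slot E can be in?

E must be in the same slot as T, which can't be before 2, so E is at least 2.
E at 2 is achievable: D -> 1, G -> 1, E -> 2, V -> 1, T -> 2.

2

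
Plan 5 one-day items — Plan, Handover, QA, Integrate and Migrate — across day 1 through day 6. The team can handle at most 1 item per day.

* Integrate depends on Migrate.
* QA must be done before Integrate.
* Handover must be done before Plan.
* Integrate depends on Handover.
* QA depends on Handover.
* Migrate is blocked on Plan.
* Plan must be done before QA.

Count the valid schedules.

Splitting on Plan: it can be day 2 (8), day 3 (4). Listing each branch's schedules as (Handover, QA, Integrate, Migrate) by day number:
Plan=day 2: (1,3,5,4) (1,3,6,4) (1,3,6,5) (1,4,5,3) (1,4,6,3) (1,4,6,5) (1,5,6,3) (1,5,6,4) — 8.
Plan=day 3: (1,4,6,5) (1,5,6,4) (2,4,6,5) (2,5,6,4) — 4.
Summing: 8 + 4 = 12.

12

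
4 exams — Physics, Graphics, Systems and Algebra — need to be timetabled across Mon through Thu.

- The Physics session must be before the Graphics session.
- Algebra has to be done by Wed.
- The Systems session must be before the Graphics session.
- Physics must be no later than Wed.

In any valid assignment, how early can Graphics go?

Precedence pushes Graphics to at least Tue.
Graphics at Tue is achievable: Systems=Mon; Graphics=Tue; Algebra=Mon; Physics=Mon.

Tue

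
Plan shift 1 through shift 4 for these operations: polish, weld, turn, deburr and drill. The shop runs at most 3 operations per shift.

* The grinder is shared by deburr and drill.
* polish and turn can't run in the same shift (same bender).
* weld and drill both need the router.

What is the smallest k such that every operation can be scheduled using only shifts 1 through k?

With at most 3 per shift and 5 operations, at least 2 shifts are needed.
2 works (last occupied shift: shift 2): for example polish in shift 1, turn in shift 2, deburr in shift 1, weld in shift 1, drill in shift 2.

2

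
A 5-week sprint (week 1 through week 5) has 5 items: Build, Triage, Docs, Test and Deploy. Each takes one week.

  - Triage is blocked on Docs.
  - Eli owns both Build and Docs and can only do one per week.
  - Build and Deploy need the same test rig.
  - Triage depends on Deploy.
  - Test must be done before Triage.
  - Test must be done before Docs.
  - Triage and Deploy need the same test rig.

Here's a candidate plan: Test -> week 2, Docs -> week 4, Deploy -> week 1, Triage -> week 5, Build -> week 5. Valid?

Test must be done before Docs — holds.
Test must be done before Triage — holds.
Build and Deploy need the same test rig — holds.
Triage depends on Deploy — holds.
Eli owns both Build and Docs and can only do one per week — holds.
Triage and Deploy need the same test rig — holds.
Triage is blocked on Docs — holds.

Valid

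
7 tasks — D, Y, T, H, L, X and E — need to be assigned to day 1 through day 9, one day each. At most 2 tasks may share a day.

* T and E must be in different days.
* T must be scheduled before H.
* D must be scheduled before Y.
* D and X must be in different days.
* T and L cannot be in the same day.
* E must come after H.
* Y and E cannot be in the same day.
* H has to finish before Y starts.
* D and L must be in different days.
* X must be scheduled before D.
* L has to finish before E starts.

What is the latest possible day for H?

Precedence pushes H to at least day 2; downstream work caps H at day 8.
H at day 7 is achievable: D=day 2, X=day 1, L=day 3, T=day 1, E=day 9, H=day 7, Y=day 8.
Nothing later works — the conflict and capacity constraints rule out every day after day 7.

day 7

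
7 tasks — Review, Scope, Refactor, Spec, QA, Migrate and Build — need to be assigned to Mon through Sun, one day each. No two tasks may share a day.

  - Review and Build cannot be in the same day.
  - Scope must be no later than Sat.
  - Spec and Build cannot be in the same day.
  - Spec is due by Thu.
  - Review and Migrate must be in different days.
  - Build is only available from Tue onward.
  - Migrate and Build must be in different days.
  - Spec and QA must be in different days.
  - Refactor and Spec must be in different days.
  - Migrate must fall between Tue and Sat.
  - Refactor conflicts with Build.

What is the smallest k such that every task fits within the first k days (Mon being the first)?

7 days

With at most 1 per day and 7 tasks, at least 7 days are needed.
Migrate can't be placed before Tue — that is day 2 counting from Mon — so the schedule must run through at least 2 days.
7 works (last occupied day: Sun): for example Migrate -> Tue; Build -> Thu; Spec -> Mon; Scope -> Wed; Refactor -> Sat; Review -> Fri; QA -> Sun.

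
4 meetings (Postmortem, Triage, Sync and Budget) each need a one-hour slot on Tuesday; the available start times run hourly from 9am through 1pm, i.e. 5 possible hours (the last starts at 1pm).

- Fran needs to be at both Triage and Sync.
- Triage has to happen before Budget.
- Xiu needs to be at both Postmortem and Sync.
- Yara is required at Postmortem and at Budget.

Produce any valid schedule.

Budget=10am; Triage=9am; Postmortem=9am; Sync=10am

Checking: Triage(9am) before Budget(10am); Triage(9am) != Sync(10am); Postmortem(9am) != Budget(10am); Postmortem(9am) != Sync(10am).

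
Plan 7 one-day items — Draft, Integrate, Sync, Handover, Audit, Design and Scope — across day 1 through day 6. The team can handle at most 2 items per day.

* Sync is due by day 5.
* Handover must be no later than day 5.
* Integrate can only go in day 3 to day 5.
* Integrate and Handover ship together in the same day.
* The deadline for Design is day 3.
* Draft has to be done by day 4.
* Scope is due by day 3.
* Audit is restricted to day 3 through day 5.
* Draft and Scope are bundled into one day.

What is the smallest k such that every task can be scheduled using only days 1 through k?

4

With at most 2 per day and 7 tasks, at least 4 days are needed.
Integrate can't be placed before day 3, so the schedule must run through at least day 3.
4 works (last occupied day: day 4): for example Audit -> day 4, Integrate -> day 3, Scope -> day 2, Handover -> day 3, Sync -> day 1, Draft -> day 2, Design -> day 1.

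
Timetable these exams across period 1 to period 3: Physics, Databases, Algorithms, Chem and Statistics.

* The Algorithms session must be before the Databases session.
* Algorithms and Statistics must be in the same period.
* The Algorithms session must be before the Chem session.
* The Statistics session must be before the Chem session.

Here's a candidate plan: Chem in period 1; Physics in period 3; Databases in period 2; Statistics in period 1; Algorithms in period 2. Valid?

Invalid. The Algorithms session must be before the Chem session.

The Algorithms session must be before the Databases session — violated.
The Algorithms session must be before the Chem session — violated.
Algorithms and Statistics must be in the same period — violated.
The Statistics session must be before the Chem session — violated.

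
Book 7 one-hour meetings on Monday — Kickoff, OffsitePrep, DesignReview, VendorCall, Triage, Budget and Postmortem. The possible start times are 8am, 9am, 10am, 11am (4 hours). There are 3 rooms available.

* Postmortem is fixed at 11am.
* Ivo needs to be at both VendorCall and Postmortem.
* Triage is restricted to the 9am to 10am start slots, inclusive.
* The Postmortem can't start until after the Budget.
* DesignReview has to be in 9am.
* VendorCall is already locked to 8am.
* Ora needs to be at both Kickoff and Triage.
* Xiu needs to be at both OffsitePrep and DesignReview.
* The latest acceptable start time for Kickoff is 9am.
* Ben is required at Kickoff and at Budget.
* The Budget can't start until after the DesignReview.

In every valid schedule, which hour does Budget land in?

DesignReview is fixed at 9am and must come before Budget, so Budget is at least 10am.
Postmortem is fixed at 11am and must come after Budget, so Budget is at most 10am.
So Budget must be 10am.

10am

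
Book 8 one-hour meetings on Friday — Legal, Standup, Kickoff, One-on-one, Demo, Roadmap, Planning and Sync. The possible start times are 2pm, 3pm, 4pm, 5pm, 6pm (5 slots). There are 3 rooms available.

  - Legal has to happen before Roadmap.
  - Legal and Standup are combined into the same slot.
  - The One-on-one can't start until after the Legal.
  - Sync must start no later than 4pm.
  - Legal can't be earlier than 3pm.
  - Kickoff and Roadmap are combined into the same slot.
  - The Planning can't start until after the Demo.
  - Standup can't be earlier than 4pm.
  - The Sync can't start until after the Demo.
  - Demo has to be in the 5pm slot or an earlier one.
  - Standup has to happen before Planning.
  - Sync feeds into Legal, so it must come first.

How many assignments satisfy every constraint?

Splitting on Kickoff: it can be 5pm (3), 6pm (3). Listing each branch's schedules as (Legal, Standup, One-on-one, Demo, Roadmap, Planning, Sync):
Kickoff=5pm: (4pm,4pm,5pm,2pm,5pm,6pm,3pm) (4pm,4pm,6pm,2pm,5pm,5pm,3pm) (4pm,4pm,6pm,2pm,5pm,6pm,3pm) — 3.
Kickoff=6pm: (4pm,4pm,5pm,2pm,6pm,5pm,3pm) (4pm,4pm,5pm,2pm,6pm,6pm,3pm) (4pm,4pm,6pm,2pm,6pm,5pm,3pm) — 3.
Summing: 3 + 3 = 6.

6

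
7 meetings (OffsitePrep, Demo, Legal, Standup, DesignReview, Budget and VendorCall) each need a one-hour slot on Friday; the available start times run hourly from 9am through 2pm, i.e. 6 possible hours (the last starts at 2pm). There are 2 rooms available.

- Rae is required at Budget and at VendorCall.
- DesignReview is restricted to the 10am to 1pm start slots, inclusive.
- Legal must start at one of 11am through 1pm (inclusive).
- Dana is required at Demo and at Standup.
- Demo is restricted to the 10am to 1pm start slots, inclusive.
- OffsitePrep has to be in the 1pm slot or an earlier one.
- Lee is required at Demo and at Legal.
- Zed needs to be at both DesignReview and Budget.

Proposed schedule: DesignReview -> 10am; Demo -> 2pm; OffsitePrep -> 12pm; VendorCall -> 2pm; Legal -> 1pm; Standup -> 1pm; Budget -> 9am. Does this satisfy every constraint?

Lee is required at Demo and at Legal — holds.
Dana is required at Demo and at Standup — holds.
Zed needs to be at both DesignReview and Budget — holds.
There are 2 rooms available — holds.
Legal must start at one of 11am through 1pm (inclusive) — holds.
Demo is restricted to the 10am to 1pm start slots, inclusive — violated.
Rae is required at Budget and at VendorCall — holds.
DesignReview is restricted to the 10am to 1pm start slots, inclusive — holds.
OffsitePrep has to be in the 1pm slot or an earlier one — holds.

No. Demo is restricted to the 10am to 1pm start slots, inclusive is not satisfied.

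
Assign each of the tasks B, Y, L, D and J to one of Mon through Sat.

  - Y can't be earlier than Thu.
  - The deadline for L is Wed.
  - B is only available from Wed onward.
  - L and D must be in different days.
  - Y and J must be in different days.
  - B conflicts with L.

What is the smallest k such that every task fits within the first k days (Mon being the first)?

Y can't be placed before Thu — that is day 4 counting from Mon — so the schedule must run through at least 4 days.
4 works (last occupied day: Thu): for example Y=Thu, B=Wed, J=Mon, L=Mon, D=Tue.

4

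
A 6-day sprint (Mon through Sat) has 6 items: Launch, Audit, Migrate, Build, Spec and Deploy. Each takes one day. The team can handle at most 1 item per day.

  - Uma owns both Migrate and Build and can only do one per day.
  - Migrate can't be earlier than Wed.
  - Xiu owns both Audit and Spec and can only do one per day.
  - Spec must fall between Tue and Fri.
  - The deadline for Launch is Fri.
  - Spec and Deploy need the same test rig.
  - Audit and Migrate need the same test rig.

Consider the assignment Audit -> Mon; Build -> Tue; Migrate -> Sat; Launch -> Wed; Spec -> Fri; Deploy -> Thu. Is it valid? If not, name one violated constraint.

Valid

The deadline for Launch is Fri — holds.
Xiu owns both Audit and Spec and can only do one per day — holds.
Migrate can't be earlier than Wed — holds.
Spec and Deploy need the same test rig — holds.
Spec must fall between Tue and Fri — holds.
Uma owns both Migrate and Build and can only do one per day — holds.
Audit and Migrate need the same test rig — holds.
The team can handle at most 1 item per day — holds.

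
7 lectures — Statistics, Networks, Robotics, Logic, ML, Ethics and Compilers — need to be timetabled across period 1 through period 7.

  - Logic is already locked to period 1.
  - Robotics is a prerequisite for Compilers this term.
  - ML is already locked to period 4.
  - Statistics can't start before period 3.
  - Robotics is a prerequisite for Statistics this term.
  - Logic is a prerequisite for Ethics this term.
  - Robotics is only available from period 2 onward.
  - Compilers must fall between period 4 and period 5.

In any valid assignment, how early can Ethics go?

period 2

Precedence pushes Ethics to at least period 2.
Ethics at period 2 is achievable: ML=period 4, Networks=period 1, Logic=period 1, Robotics=period 2, Statistics=period 3, Compilers=period 4, Ethics=period 2.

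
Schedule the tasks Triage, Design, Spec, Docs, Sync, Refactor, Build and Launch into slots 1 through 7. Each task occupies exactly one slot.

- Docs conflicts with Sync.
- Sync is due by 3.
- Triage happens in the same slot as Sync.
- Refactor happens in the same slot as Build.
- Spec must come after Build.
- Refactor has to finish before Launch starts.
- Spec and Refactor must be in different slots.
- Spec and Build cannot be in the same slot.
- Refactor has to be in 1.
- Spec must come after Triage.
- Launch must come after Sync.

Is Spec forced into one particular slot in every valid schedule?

No

Spec can be 2 (e.g. Launch in 2; Triage in 1; Spec in 2; Docs in 2; Design in 1; Build in 1; Sync in 1; Refactor in 1) or 3 (e.g. Design=1; Spec=3; Triage=1; Launch=2; Build=1; Docs=2; Sync=1; Refactor=1).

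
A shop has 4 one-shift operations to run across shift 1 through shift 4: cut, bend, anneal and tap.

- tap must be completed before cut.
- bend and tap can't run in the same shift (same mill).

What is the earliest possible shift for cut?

Precedence pushes cut to at least shift 2.
cut at shift 2 is achievable: anneal -> shift 1, bend -> shift 2, tap -> shift 1, cut -> shift 2.

shift 2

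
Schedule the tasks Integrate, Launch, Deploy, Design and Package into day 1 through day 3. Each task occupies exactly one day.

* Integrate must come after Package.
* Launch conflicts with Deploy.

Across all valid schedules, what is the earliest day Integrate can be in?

day 2

Precedence pushes Integrate to at least day 2.
Integrate at day 2 is achievable: Package in day 1, Launch in day 1, Deploy in day 2, Integrate in day 2, Design in day 1.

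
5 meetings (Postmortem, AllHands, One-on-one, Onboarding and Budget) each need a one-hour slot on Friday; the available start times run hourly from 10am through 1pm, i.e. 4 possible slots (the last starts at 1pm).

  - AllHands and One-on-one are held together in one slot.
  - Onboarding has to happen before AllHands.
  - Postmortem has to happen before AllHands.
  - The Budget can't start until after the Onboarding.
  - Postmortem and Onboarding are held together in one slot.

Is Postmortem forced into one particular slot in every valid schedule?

No

Postmortem can be 10am (e.g. Budget -> 11am; AllHands -> 11am; Onboarding -> 10am; One-on-one -> 11am; Postmortem -> 10am) or 11am (e.g. AllHands=12pm, Postmortem=11am, Budget=12pm, One-on-one=12pm, Onboarding=11am).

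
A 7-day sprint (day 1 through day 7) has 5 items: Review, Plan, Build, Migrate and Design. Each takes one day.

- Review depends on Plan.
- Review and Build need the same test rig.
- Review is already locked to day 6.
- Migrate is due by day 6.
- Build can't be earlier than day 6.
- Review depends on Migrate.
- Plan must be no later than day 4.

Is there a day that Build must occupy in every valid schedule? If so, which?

Build's window is day 6–day 7.
Review is fixed at day 6, and Build can't share a day with Review.
So Build must be day 7.

day 7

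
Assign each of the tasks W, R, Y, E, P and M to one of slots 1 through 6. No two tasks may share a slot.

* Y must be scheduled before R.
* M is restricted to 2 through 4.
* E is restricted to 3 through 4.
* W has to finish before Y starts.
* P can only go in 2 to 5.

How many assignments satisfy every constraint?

8

Splitting on Y: it can be 2 (2), 3 (1), 4 (1), 5 (4). Listing each branch's schedules as (W, R, E, P, M):
Y=2: (1,6,3,5,4) (1,6,4,5,3) — 2.
Y=3: (1,6,4,5,2) — 1.
Y=4: (1,6,3,5,2) — 1.
Y=5: (1,6,3,2,4) (1,6,3,4,2) (1,6,4,2,3) (1,6,4,3,2) — 4.
Summing: 2 + 1 + 1 + 4 = 8.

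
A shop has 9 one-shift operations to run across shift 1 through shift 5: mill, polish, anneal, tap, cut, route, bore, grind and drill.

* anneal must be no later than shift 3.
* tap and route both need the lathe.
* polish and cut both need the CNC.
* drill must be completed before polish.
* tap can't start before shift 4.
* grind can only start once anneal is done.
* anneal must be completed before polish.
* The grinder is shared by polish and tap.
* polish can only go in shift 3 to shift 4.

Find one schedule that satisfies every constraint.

bore -> shift 1; route -> shift 1; drill -> shift 1; anneal -> shift 1; grind -> shift 2; mill -> shift 1; cut -> shift 1; polish -> shift 3; tap -> shift 4

Checking: anneal(shift 1) before polish(shift 3); anneal(shift 1) before grind(shift 2); drill(shift 1) before polish(shift 3); polish(shift 3) != cut(shift 1); tap(shift 4) != route(shift 1); polish(shift 3) != tap(shift 4); polish=shift 3 in [shift 3,shift 4]; anneal=shift 1 in [shift 1,shift 3]; tap=shift 4 in [shift 4,shift 5].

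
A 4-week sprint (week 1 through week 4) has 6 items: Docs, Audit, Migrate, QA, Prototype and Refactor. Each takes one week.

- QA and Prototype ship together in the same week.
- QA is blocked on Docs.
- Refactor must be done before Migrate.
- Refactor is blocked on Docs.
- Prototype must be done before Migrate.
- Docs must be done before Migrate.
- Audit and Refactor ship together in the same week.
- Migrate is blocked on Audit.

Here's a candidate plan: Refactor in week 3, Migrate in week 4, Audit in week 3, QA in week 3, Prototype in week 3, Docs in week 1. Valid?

Prototype must be done before Migrate — holds.
QA is blocked on Docs — holds.
Refactor is blocked on Docs — holds.
Docs must be done before Migrate — holds.
QA and Prototype ship together in the same week — holds.
Audit and Refactor ship together in the same week — holds.
Refactor must be done before Migrate — holds.
Migrate is blocked on Audit — holds.

Yes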